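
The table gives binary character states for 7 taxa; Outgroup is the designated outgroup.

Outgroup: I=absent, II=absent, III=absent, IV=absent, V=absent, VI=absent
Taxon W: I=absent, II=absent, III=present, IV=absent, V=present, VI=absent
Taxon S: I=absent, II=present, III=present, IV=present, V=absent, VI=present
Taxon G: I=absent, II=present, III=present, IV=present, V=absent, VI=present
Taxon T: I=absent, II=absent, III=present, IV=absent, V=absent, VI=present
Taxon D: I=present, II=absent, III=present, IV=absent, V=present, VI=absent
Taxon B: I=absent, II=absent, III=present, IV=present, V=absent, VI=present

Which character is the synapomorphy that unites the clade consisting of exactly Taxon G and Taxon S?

II

The outgroup has state 'absent' for every character, so 'present' is the derived state throughout.
I: derived state 'present' in Taxon D only — an autapomorphy, so it tells us nothing about relationships among taxa.
Only Taxon G and Taxon S show the derived state 'present' for II, supporting them as a clade.
All ingroup taxa share the derived state 'present' for III; it defines the ingroup but does not resolve relationships within it.
IV: derived state 'present' in Taxon B, Taxon G, and Taxon S only — synapomorphy for {Taxon B, Taxon G, Taxon S}.
V (derived state 'present') is shared by Taxon D and Taxon W — a synapomorphy uniting that clade.
Only Taxon B, Taxon G, Taxon S, and Taxon T show the derived state 'present' for VI, supporting them as a clade.
Most parsimonious ingroup topology: ((Taxon W,Taxon D),(((Taxon S,Taxon G),Taxon B),Taxon T)).
The clade {Taxon G, Taxon S} is supported by II: its derived state 'present' occurs in exactly those taxa and in no other taxon (including the outgroup).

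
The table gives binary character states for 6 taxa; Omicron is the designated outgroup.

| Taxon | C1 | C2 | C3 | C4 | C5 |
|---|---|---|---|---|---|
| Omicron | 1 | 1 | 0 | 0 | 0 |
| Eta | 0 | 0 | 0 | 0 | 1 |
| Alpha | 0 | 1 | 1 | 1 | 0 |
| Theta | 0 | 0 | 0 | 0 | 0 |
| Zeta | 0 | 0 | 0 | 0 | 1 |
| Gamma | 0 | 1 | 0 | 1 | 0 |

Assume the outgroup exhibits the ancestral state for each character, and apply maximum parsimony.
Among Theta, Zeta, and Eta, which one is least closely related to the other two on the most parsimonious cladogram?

Theta

Character polarity is set by the outgroup: the derived state is whichever differs from the outgroup's state, so for C1, C2 the derived state is '0', and for the remaining characters it is '1'.
All ingroup taxa share the derived state '0' for C1; it defines the ingroup but does not resolve relationships within it.
C2: derived state '0' in Eta, Theta, and Zeta only — synapomorphy for {Eta, Theta, Zeta}.
C3 (derived state '1') is unique to Alpha (autapomorphy; uninformative for grouping).
Only Alpha and Gamma show the derived state '1' for C4, supporting them as a clade.
C5: derived state '1' in Eta and Zeta only — synapomorphy for {Eta, Zeta}.
Most parsimonious ingroup topology: (((Eta,Zeta),Theta),(Alpha,Gamma)).
Eta and Zeta share a more recent common ancestor with each other than either does with Theta, so Theta is the least closely related of the three.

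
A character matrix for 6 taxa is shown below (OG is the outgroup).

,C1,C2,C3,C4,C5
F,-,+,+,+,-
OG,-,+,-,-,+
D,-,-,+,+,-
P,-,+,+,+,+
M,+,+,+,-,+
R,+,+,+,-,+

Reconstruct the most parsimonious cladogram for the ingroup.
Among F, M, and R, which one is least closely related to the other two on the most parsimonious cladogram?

F

Character polarity is set by the outgroup: the derived state is whichever differs from the outgroup's state, so for C2, C5 the derived state is '-', and for the remaining characters it is '+'.
Only M and R show the derived state '+' for C1, supporting them as a clade.
C2: derived state '-' in D only — an autapomorphy, so it tells us nothing about relationships among taxa.
C3 (derived state '+') is shared by all ingroup taxa — unites the whole ingroup.
Only D, F, and P show the derived state '+' for C4, supporting them as a clade.
C5: derived state '-' in D and F only — synapomorphy for {D, F}.
Most parsimonious ingroup topology: ((P,(D,F)),(R,M)).
R and M share a more recent common ancestor with each other than either does with F, so F is the least closely related of the three.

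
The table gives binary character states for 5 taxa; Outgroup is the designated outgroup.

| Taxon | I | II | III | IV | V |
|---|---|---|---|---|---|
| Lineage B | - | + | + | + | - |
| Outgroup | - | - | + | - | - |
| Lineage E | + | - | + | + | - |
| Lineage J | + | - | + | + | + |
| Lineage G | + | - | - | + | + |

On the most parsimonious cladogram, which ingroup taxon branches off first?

Lineage B

Character polarity is set by the outgroup: the derived state is whichever differs from the outgroup's state, so for III the derived state is '-', and for the remaining characters it is '+'.
I: derived state '+' in Lineage E, Lineage G, and Lineage J only — synapomorphy for {Lineage E, Lineage G, Lineage J}.
II: derived state '+' in Lineage B only — an autapomorphy, so it tells us nothing about relationships among taxa.
III (derived state '-') is unique to Lineage G (autapomorphy; uninformative for grouping).
IV (derived state '+') is shared by all ingroup taxa — unites the whole ingroup.
Only Lineage G and Lineage J show the derived state '+' for V, supporting them as a clade.
Most parsimonious ingroup topology: (((Lineage G,Lineage J),Lineage E),Lineage B).
Lineage B is sister to the clade containing all other ingroup taxa, so it is the earliest-diverging (most basal) ingroup lineage.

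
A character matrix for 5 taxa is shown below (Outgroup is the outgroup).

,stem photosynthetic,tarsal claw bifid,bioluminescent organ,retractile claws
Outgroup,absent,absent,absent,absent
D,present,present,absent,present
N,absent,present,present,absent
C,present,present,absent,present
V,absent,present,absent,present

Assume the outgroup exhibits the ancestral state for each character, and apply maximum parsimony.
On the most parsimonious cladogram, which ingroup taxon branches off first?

The outgroup has state 'absent' for every character, so 'present' is the derived state throughout.
stem photosynthetic (derived state 'present') is shared by C and D — a synapomorphy uniting that clade.
tarsal claw bifid (derived state 'present') is shared by all ingroup taxa — unites the whole ingroup.
bioluminescent organ (derived state 'present') is unique to N (autapomorphy; uninformative for grouping).
Only C, D, and V show the derived state 'present' for retractile claws, supporting them as a clade.
Most parsimonious ingroup topology: (((D,C),V),N).
N is sister to the clade containing all other ingroup taxa, so it is the earliest-diverging (most basal) ingroup lineage.

N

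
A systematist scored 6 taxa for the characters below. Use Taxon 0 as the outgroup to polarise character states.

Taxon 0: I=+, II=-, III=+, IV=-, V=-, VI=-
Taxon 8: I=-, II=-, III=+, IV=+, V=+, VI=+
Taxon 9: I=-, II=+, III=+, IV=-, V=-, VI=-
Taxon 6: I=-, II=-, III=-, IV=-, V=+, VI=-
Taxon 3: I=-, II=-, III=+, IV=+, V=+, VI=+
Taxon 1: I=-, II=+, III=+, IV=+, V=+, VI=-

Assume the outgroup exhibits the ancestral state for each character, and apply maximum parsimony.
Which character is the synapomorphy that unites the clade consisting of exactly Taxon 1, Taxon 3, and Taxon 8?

Character polarity is set by the outgroup: the derived state is whichever differs from the outgroup's state, so for I, III the derived state is '-', and for the remaining characters it is '+'.
All ingroup taxa share the derived state '-' for I; it defines the ingroup but does not resolve relationships within it.
II (state '+') occurs in Taxon 1 and Taxon 9 but conflicts with the nesting implied by the other characters — most parsimoniously interpreted as homoplasy.
III: derived state '-' in Taxon 6 only — an autapomorphy, so it tells us nothing about relationships among taxa.
Only Taxon 1, Taxon 3, and Taxon 8 show the derived state '+' for IV, supporting them as a clade.
V: derived state '+' in Taxon 1, Taxon 3, Taxon 6, and Taxon 8 only — synapomorphy for {Taxon 1, Taxon 3, Taxon 6, Taxon 8}.
VI: derived state '+' in Taxon 3 and Taxon 8 only — synapomorphy for {Taxon 3, Taxon 8}.
Most parsimonious ingroup topology: ((((Taxon 8,Taxon 3),Taxon 1),Taxon 6),Taxon 9).
The clade {Taxon 1, Taxon 3, Taxon 8} is supported by IV: its derived state '+' occurs in exactly those taxa and in no other taxon (including the outgroup).

IV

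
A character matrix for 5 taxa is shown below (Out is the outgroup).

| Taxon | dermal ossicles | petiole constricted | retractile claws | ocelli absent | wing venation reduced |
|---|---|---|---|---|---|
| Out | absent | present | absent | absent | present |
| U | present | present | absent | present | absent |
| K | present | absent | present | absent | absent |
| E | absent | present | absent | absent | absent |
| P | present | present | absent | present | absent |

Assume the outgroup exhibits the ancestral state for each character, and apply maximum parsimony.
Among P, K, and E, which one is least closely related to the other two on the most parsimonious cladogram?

E

Character polarity is set by the outgroup: the derived state is whichever differs from the outgroup's state, so for petiole constricted, wing venation reduced the derived state is 'absent', and for the remaining characters it is 'present'.
dermal ossicles (derived state 'present') is shared by K, P, and U — a synapomorphy uniting that clade.
petiole constricted (derived state 'absent') is unique to K (autapomorphy; uninformative for grouping).
retractile claws: derived state 'present' in K only — an autapomorphy, so it tells us nothing about relationships among taxa.
Only P and U show the derived state 'present' for ocelli absent, supporting them as a clade.
wing venation reduced (derived state 'absent') is shared by all ingroup taxa — unites the whole ingroup.
Most parsimonious ingroup topology: (((U,P),K),E).
K and P share a more recent common ancestor with each other than either does with E, so E is the least closely related of the three.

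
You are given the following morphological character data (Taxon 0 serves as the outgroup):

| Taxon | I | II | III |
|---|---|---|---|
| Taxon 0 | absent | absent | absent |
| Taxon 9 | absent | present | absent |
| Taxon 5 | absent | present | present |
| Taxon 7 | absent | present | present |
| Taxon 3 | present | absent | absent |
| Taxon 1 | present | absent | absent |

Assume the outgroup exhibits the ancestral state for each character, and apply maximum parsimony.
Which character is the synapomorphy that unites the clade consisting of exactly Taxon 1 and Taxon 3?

I

The outgroup has state 'absent' for every character, so 'present' is the derived state throughout.
I (derived state 'present') is shared by Taxon 1 and Taxon 3 — a synapomorphy uniting that clade.
II: derived state 'present' in Taxon 5, Taxon 7, and Taxon 9 only — synapomorphy for {Taxon 5, Taxon 7, Taxon 9}.
Only Taxon 5 and Taxon 7 show the derived state 'present' for III, supporting them as a clade.
Most parsimonious ingroup topology: ((Taxon 9,(Taxon 5,Taxon 7)),(Taxon 3,Taxon 1)).
The clade {Taxon 1, Taxon 3} is supported by I: its derived state 'present' occurs in exactly those taxa and in no other taxon (including the outgroup).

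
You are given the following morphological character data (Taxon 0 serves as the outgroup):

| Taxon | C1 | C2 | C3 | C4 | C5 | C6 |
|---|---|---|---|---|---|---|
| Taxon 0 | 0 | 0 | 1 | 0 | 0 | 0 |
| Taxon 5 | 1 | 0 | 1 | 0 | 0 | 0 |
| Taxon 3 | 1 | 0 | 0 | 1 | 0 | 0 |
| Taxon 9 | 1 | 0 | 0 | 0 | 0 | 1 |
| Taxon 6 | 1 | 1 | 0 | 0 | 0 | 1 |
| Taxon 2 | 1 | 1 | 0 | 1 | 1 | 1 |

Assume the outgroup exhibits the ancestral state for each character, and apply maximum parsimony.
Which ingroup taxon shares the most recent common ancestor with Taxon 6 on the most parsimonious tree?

Taxon 2

Character polarity is set by the outgroup: the derived state is whichever differs from the outgroup's state, so for C3 the derived state is '0', and for the remaining characters it is '1'.
All ingroup taxa share the derived state '1' for C1; it defines the ingroup but does not resolve relationships within it.
C2 (derived state '1') is shared by Taxon 2 and Taxon 6 — a synapomorphy uniting that clade.
C3 (derived state '0') is shared by Taxon 2, Taxon 3, Taxon 6, and Taxon 9 — a synapomorphy uniting that clade.
C4 groups Taxon 2 and Taxon 3, which is incompatible with the clades supported by the remaining characters; treating it as convergent (homoplasy) costs fewer steps than any alternative tree.
C5 (derived state '1') is unique to Taxon 2 (autapomorphy; uninformative for grouping).
C6 (derived state '1') is shared by Taxon 2, Taxon 6, and Taxon 9 — a synapomorphy uniting that clade.
Most parsimonious ingroup topology: (Taxon 5,(Taxon 3,(Taxon 9,(Taxon 6,Taxon 2)))).
Taxon 6 and Taxon 2 form a cherry on this tree, so they are sister taxa.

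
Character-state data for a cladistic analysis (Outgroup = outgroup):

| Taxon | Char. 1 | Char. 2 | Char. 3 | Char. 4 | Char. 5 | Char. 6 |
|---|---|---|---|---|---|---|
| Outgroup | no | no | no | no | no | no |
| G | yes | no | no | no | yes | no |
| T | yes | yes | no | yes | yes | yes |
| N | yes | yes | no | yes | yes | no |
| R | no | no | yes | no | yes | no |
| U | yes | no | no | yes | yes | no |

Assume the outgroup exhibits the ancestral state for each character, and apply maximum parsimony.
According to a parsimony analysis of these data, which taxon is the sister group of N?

T

The outgroup has state 'no' for every character, so 'yes' is the derived state throughout.
Char. 1: derived state 'yes' in G, N, T, and U only — synapomorphy for {G, N, T, U}.
Char. 2: derived state 'yes' in N and T only — synapomorphy for {N, T}.
Char. 3: derived state 'yes' in R only — an autapomorphy, so it tells us nothing about relationships among taxa.
Only N, T, and U show the derived state 'yes' for Char. 4, supporting them as a clade.
Char. 5 (derived state 'yes') is shared by all ingroup taxa — unites the whole ingroup.
Char. 6 (derived state 'yes') is unique to T (autapomorphy; uninformative for grouping).
Most parsimonious ingroup topology: ((G,((T,N),U)),R).
N and T form a cherry on this tree, so they are sister taxa.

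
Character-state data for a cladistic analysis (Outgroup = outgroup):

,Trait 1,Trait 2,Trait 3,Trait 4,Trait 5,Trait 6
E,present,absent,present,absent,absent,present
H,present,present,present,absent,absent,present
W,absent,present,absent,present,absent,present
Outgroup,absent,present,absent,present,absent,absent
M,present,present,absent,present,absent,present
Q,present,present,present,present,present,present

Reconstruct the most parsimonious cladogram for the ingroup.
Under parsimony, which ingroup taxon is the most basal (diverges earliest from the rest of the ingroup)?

Character polarity is set by the outgroup: the derived state is whichever differs from the outgroup's state, so for Trait 2, Trait 4 the derived state is 'absent', and for the remaining characters it is 'present'.
Trait 1 (derived state 'present') is shared by E, H, M, and Q — a synapomorphy uniting that clade.
Trait 2 (derived state 'absent') is unique to E (autapomorphy; uninformative for grouping).
Trait 3 (derived state 'present') is shared by E, H, and Q — a synapomorphy uniting that clade.
Only E and H show the derived state 'absent' for Trait 4, supporting them as a clade.
Trait 5: derived state 'present' in Q only — an autapomorphy, so it tells us nothing about relationships among taxa.
Trait 6 (derived state 'present') is shared by all ingroup taxa — unites the whole ingroup.
Most parsimonious ingroup topology: ((((H,E),Q),M),W).
W is sister to the clade containing all other ingroup taxa, so it is the earliest-diverging (most basal) ingroup lineage.

W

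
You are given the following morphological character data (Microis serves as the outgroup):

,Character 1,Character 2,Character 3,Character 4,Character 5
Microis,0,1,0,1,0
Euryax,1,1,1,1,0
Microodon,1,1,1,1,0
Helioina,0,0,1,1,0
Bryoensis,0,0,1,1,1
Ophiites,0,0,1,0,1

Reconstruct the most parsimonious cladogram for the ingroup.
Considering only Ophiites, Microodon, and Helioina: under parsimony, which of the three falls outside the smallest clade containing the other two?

Character polarity is set by the outgroup: the derived state is whichever differs from the outgroup's state, so for Character 2, Character 4 the derived state is '0', and for the remaining characters it is '1'.
Character 1: derived state '1' in Euryax and Microodon only — synapomorphy for {Euryax, Microodon}.
Only Bryoensis, Helioina, and Ophiites show the derived state '0' for Character 2, supporting them as a clade.
All ingroup taxa share the derived state '1' for Character 3; it defines the ingroup but does not resolve relationships within it.
Character 4: derived state '0' in Ophiites only — an autapomorphy, so it tells us nothing about relationships among taxa.
Only Bryoensis and Ophiites show the derived state '1' for Character 5, supporting them as a clade.
Most parsimonious ingroup topology: ((Euryax,Microodon),(Helioina,(Bryoensis,Ophiites))).
Helioina and Ophiites share a more recent common ancestor with each other than either does with Microodon, so Microodon is the least closely related of the three.

Microodon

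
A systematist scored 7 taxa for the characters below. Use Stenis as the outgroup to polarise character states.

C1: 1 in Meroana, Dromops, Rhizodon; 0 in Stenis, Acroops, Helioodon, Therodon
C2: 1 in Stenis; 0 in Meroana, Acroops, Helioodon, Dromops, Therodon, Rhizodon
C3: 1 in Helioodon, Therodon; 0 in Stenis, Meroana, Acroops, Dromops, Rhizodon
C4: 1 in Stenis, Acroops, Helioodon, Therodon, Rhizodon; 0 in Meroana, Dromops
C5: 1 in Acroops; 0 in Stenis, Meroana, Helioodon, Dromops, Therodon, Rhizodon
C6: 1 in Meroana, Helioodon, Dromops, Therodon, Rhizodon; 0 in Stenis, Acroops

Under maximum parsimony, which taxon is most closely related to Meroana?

Character polarity is set by the outgroup: the derived state is whichever differs from the outgroup's state, so for C2, C4 the derived state is '0', and for the remaining characters it is '1'.
C1: derived state '1' in Dromops, Meroana, and Rhizodon only — synapomorphy for {Dromops, Meroana, Rhizodon}.
All ingroup taxa share the derived state '0' for C2; it defines the ingroup but does not resolve relationships within it.
Only Helioodon and Therodon show the derived state '1' for C3, supporting them as a clade.
Only Dromops and Meroana show the derived state '0' for C4, supporting them as a clade.
C5 (derived state '1') is unique to Acroops (autapomorphy; uninformative for grouping).
C6: derived state '1' in Dromops, Helioodon, Meroana, Rhizodon, and Therodon only — synapomorphy for {Dromops, Helioodon, Meroana, Rhizodon, Therodon}.
Most parsimonious ingroup topology: ((((Meroana,Dromops),Rhizodon),(Helioodon,Therodon)),Acroops).
Meroana and Dromops form a cherry on this tree, so they are sister taxa.

Dromops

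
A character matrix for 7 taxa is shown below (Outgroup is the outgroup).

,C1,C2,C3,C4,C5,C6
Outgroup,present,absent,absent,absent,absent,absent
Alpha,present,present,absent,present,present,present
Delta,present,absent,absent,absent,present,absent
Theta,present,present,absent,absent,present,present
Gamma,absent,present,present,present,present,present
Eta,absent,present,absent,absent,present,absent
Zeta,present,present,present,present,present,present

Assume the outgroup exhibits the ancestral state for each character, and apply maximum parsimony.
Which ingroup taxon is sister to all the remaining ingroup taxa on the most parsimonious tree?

Delta

Character polarity is set by the outgroup: the derived state is whichever differs from the outgroup's state, so for C1 the derived state is 'absent', and for the remaining characters it is 'present'.
C1 groups Eta and Gamma, which is incompatible with the clades supported by the remaining characters; treating it as convergent (homoplasy) costs fewer steps than any alternative tree.
Only Alpha, Eta, Gamma, Theta, and Zeta show the derived state 'present' for C2, supporting them as a clade.
Only Gamma and Zeta show the derived state 'present' for C3, supporting them as a clade.
C4: derived state 'present' in Alpha, Gamma, and Zeta only — synapomorphy for {Alpha, Gamma, Zeta}.
All ingroup taxa share the derived state 'present' for C5; it defines the ingroup but does not resolve relationships within it.
C6 (derived state 'present') is shared by Alpha, Gamma, Theta, and Zeta — a synapomorphy uniting that clade.
Most parsimonious ingroup topology: ((((Alpha,(Gamma,Zeta)),Theta),Eta),Delta).
Delta is sister to the clade containing all other ingroup taxa, so it is the earliest-diverging (most basal) ingroup lineage.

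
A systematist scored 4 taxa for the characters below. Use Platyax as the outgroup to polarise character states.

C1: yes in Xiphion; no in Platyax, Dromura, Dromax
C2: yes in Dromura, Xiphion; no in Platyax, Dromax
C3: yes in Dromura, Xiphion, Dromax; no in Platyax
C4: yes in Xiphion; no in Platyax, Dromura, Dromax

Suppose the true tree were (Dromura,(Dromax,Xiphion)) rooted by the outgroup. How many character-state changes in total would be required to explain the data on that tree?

5

Map each character onto (Dromura,(Dromax,Xiphion)) (rooted by Platyax) and count the minimum state changes it requires (Fitch parsimony):
C1: 1; C2: 2; C3: 1; C4: 1.
Total tree length = 5.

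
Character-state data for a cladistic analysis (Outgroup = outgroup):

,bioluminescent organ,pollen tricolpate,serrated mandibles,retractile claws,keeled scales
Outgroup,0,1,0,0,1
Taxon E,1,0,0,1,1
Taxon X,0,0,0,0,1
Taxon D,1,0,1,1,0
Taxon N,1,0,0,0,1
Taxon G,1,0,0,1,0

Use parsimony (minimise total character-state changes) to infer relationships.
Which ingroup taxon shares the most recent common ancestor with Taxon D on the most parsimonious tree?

Character polarity is set by the outgroup: the derived state is whichever differs from the outgroup's state, so for pollen tricolpate, keeled scales the derived state is '0', and for the remaining characters it is '1'.
bioluminescent organ: derived state '1' in Taxon D, Taxon E, Taxon G, and Taxon N only — synapomorphy for {Taxon D, Taxon E, Taxon G, Taxon N}.
All ingroup taxa share the derived state '0' for pollen tricolpate; it defines the ingroup but does not resolve relationships within it.
serrated mandibles: derived state '1' in Taxon D only — an autapomorphy, so it tells us nothing about relationships among taxa.
retractile claws: derived state '1' in Taxon D, Taxon E, and Taxon G only — synapomorphy for {Taxon D, Taxon E, Taxon G}.
keeled scales: derived state '0' in Taxon D and Taxon G only — synapomorphy for {Taxon D, Taxon G}.
Most parsimonious ingroup topology: (((Taxon E,(Taxon D,Taxon G)),Taxon N),Taxon X).
Taxon D and Taxon G form a cherry on this tree, so they are sister taxa.

Taxon G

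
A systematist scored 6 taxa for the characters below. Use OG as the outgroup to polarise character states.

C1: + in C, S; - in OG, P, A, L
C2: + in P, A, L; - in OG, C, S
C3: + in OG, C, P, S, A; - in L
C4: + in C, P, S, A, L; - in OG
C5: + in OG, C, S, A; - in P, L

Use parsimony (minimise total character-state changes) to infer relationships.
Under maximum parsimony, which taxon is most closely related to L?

P

Character polarity is set by the outgroup: the derived state is whichever differs from the outgroup's state, so for C3, C5 the derived state is '-', and for the remaining characters it is '+'.
C1 (derived state '+') is shared by C and S — a synapomorphy uniting that clade.
Only A, L, and P show the derived state '+' for C2, supporting them as a clade.
C3 (derived state '-') is unique to L (autapomorphy; uninformative for grouping).
All ingroup taxa share the derived state '+' for C4; it defines the ingroup but does not resolve relationships within it.
C5: derived state '-' in L and P only — synapomorphy for {L, P}.
Most parsimonious ingroup topology: ((C,S),((P,L),A)).
L and P form a cherry on this tree, so they are sister taxa.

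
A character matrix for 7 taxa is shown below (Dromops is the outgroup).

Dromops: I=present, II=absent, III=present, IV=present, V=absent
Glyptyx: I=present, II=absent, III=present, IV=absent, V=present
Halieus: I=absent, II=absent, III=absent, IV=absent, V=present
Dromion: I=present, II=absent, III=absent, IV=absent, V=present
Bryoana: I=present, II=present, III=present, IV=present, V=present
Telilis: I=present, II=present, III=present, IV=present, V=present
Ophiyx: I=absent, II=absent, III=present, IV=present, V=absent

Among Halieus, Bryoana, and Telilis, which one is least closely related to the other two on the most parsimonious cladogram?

Character polarity is set by the outgroup: the derived state is whichever differs from the outgroup's state, so for I, III, IV the derived state is 'absent', and for the remaining characters it is 'present'.
I groups Halieus and Ophiyx, which is incompatible with the clades supported by the remaining characters; treating it as convergent (homoplasy) costs fewer steps than any alternative tree.
II (derived state 'present') is shared by Bryoana and Telilis — a synapomorphy uniting that clade.
III: derived state 'absent' in Dromion and Halieus only — synapomorphy for {Dromion, Halieus}.
IV: derived state 'absent' in Dromion, Glyptyx, and Halieus only — synapomorphy for {Dromion, Glyptyx, Halieus}.
V (derived state 'present') is shared by Bryoana, Dromion, Glyptyx, Halieus, and Telilis — a synapomorphy uniting that clade.
Most parsimonious ingroup topology: (((Glyptyx,(Halieus,Dromion)),(Bryoana,Telilis)),Ophiyx).
Bryoana and Telilis share a more recent common ancestor with each other than either does with Halieus, so Halieus is the least closely related of the three.

Halieus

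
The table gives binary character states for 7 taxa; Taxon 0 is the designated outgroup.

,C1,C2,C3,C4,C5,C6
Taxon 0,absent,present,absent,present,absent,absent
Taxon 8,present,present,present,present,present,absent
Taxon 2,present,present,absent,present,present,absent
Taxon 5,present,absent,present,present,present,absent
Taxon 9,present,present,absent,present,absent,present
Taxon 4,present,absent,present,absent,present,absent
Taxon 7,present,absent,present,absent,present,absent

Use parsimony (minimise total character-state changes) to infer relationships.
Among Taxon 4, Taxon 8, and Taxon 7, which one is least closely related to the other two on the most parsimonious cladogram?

Taxon 8

Character polarity is set by the outgroup: the derived state is whichever differs from the outgroup's state, so for C2, C4 the derived state is 'absent', and for the remaining characters it is 'present'.
All ingroup taxa share the derived state 'present' for C1; it defines the ingroup but does not resolve relationships within it.
C2 (derived state 'absent') is shared by Taxon 4, Taxon 5, and Taxon 7 — a synapomorphy uniting that clade.
C3: derived state 'present' in Taxon 4, Taxon 5, Taxon 7, and Taxon 8 only — synapomorphy for {Taxon 4, Taxon 5, Taxon 7, Taxon 8}.
C4 (derived state 'absent') is shared by Taxon 4 and Taxon 7 — a synapomorphy uniting that clade.
Only Taxon 2, Taxon 4, Taxon 5, Taxon 7, and Taxon 8 show the derived state 'present' for C5, supporting them as a clade.
C6: derived state 'present' in Taxon 9 only — an autapomorphy, so it tells us nothing about relationships among taxa.
Most parsimonious ingroup topology: (((Taxon 8,(Taxon 5,(Taxon 4,Taxon 7))),Taxon 2),Taxon 9).
Taxon 7 and Taxon 4 share a more recent common ancestor with each other than either does with Taxon 8, so Taxon 8 is the least closely related of the three.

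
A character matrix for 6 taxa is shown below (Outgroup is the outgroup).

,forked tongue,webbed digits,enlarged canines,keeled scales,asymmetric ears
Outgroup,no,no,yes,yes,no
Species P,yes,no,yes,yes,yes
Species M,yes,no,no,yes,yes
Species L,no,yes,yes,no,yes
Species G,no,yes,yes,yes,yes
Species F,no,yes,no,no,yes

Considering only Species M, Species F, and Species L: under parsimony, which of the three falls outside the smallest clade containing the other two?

Species M

Character polarity is set by the outgroup: the derived state is whichever differs from the outgroup's state, so for enlarged canines, keeled scales the derived state is 'no', and for the remaining characters it is 'yes'.
forked tongue (derived state 'yes') is shared by Species M and Species P — a synapomorphy uniting that clade.
webbed digits: derived state 'yes' in Species F, Species G, and Species L only — synapomorphy for {Species F, Species G, Species L}.
enlarged canines (state 'no') occurs in Species F and Species M but conflicts with the nesting implied by the other characters — most parsimoniously interpreted as homoplasy.
Only Species F and Species L show the derived state 'no' for keeled scales, supporting them as a clade.
asymmetric ears (derived state 'yes') is shared by all ingroup taxa — unites the whole ingroup.
Most parsimonious ingroup topology: ((Species P,Species M),((Species L,Species F),Species G)).
Species F and Species L share a more recent common ancestor with each other than either does with Species M, so Species M is the least closely related of the three.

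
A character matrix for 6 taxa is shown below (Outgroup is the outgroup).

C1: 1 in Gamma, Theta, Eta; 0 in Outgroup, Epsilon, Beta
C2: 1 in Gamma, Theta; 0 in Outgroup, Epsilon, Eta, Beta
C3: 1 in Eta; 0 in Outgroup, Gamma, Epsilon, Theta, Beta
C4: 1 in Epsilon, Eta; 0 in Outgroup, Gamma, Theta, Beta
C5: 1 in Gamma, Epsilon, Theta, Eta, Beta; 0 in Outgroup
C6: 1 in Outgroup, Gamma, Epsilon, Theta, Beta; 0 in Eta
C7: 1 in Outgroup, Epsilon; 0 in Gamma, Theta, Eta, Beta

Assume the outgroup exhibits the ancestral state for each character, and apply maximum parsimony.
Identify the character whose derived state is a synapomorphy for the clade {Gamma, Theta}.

Character polarity is set by the outgroup: the derived state is whichever differs from the outgroup's state, so for C6, C7 the derived state is '0', and for the remaining characters it is '1'.
Only Eta, Gamma, and Theta show the derived state '1' for C1, supporting them as a clade.
C2 (derived state '1') is shared by Gamma and Theta — a synapomorphy uniting that clade.
C3 (derived state '1') is unique to Eta (autapomorphy; uninformative for grouping).
C4 groups Epsilon and Eta, which is incompatible with the clades supported by the remaining characters; treating it as convergent (homoplasy) costs fewer steps than any alternative tree.
C5 (derived state '1') is shared by all ingroup taxa — unites the whole ingroup.
C6 (derived state '0') is unique to Eta (autapomorphy; uninformative for grouping).
C7: derived state '0' in Beta, Eta, Gamma, and Theta only — synapomorphy for {Beta, Eta, Gamma, Theta}.
Most parsimonious ingroup topology: ((((Gamma,Theta),Eta),Beta),Epsilon).
The clade {Gamma, Theta} is supported by C2: its derived state '1' occurs in exactly those taxa and in no other taxon (including the outgroup).

C2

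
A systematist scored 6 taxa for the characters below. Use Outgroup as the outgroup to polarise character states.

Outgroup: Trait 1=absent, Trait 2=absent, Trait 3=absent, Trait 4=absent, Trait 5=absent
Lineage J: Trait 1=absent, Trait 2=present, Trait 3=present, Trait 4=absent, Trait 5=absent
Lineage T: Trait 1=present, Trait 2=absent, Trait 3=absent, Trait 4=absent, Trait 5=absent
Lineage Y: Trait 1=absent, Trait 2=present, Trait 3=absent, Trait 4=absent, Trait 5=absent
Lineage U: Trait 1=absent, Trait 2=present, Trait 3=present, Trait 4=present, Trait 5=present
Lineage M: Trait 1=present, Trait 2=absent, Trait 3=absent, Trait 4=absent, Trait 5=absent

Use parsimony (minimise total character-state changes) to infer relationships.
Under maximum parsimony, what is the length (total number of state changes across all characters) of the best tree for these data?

5

The outgroup has state 'absent' for every character, so 'present' is the derived state throughout.
Only Lineage M and Lineage T show the derived state 'present' for Trait 1, supporting them as a clade.
Only Lineage J, Lineage U, and Lineage Y show the derived state 'present' for Trait 2, supporting them as a clade.
Trait 3: derived state 'present' in Lineage J and Lineage U only — synapomorphy for {Lineage J, Lineage U}.
Trait 4: derived state 'present' in Lineage U only — an autapomorphy, so it tells us nothing about relationships among taxa.
Trait 5: derived state 'present' in Lineage U only — an autapomorphy, so it tells us nothing about relationships among taxa.
Most parsimonious ingroup topology: (((Lineage J,Lineage U),Lineage Y),(Lineage T,Lineage M)).
Changes per character on this tree: Trait 1: 1; Trait 2: 1; Trait 3: 1; Trait 4: 1; Trait 5: 1.
Total = 5.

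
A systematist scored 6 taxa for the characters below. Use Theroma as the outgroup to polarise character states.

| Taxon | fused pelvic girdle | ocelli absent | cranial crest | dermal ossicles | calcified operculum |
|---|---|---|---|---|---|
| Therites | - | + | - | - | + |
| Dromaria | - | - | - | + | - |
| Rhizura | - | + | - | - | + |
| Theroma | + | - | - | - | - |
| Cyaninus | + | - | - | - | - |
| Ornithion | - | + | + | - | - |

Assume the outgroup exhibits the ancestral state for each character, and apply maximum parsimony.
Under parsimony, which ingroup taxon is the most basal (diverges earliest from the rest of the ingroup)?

Cyaninus

Character polarity is set by the outgroup: the derived state is whichever differs from the outgroup's state, so for fused pelvic girdle the derived state is '-', and for the remaining characters it is '+'.
Only Dromaria, Ornithion, Rhizura, and Therites show the derived state '-' for fused pelvic girdle, supporting them as a clade.
ocelli absent (derived state '+') is shared by Ornithion, Rhizura, and Therites — a synapomorphy uniting that clade.
cranial crest (derived state '+') is unique to Ornithion (autapomorphy; uninformative for grouping).
dermal ossicles (derived state '+') is unique to Dromaria (autapomorphy; uninformative for grouping).
Only Rhizura and Therites show the derived state '+' for calcified operculum, supporting them as a clade.
Most parsimonious ingroup topology: ((((Therites,Rhizura),Ornithion),Dromaria),Cyaninus).
Cyaninus is sister to the clade containing all other ingroup taxa, so it is the earliest-diverging (most basal) ingroup lineage.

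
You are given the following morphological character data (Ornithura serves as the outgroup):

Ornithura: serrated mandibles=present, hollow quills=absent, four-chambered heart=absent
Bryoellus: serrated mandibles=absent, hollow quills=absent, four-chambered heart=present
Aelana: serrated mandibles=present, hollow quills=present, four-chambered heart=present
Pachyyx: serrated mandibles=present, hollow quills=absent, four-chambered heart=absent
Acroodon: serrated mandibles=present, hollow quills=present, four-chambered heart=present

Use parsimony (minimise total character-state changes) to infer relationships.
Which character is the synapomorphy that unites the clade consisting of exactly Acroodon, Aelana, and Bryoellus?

Character polarity is set by the outgroup: the derived state is whichever differs from the outgroup's state, so for serrated mandibles the derived state is 'absent', and for the remaining characters it is 'present'.
serrated mandibles (derived state 'absent') is unique to Bryoellus (autapomorphy; uninformative for grouping).
hollow quills (derived state 'present') is shared by Acroodon and Aelana — a synapomorphy uniting that clade.
four-chambered heart (derived state 'present') is shared by Acroodon, Aelana, and Bryoellus — a synapomorphy uniting that clade.
Most parsimonious ingroup topology: ((Bryoellus,(Aelana,Acroodon)),Pachyyx).
The clade {Acroodon, Aelana, Bryoellus} is supported by four-chambered heart: its derived state 'present' occurs in exactly those taxa and in no other taxon (including the outgroup).

four-chambered heart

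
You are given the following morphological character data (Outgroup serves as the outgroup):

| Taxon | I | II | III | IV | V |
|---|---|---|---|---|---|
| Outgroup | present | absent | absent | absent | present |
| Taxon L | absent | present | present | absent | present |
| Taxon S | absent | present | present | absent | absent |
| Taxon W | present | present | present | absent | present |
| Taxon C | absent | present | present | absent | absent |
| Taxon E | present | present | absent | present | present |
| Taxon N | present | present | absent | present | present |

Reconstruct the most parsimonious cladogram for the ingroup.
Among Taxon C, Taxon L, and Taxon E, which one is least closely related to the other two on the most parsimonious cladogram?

Taxon E

Character polarity is set by the outgroup: the derived state is whichever differs from the outgroup's state, so for I, V the derived state is 'absent', and for the remaining characters it is 'present'.
I (derived state 'absent') is shared by Taxon C, Taxon L, and Taxon S — a synapomorphy uniting that clade.
All ingroup taxa share the derived state 'present' for II; it defines the ingroup but does not resolve relationships within it.
Only Taxon C, Taxon L, Taxon S, and Taxon W show the derived state 'present' for III, supporting them as a clade.
IV (derived state 'present') is shared by Taxon E and Taxon N — a synapomorphy uniting that clade.
V (derived state 'absent') is shared by Taxon C and Taxon S — a synapomorphy uniting that clade.
Most parsimonious ingroup topology: (((Taxon L,(Taxon S,Taxon C)),Taxon W),(Taxon E,Taxon N)).
Taxon L and Taxon C share a more recent common ancestor with each other than either does with Taxon E, so Taxon E is the least closely related of the three.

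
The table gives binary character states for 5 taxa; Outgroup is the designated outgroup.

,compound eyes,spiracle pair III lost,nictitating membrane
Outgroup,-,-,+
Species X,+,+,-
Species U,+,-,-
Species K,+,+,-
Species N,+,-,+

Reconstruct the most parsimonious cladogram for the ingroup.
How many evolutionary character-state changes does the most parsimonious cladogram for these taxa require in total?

3

Character polarity is set by the outgroup: the derived state is whichever differs from the outgroup's state, so for nictitating membrane the derived state is '-', and for the remaining characters it is '+'.
compound eyes (derived state '+') is shared by all ingroup taxa — unites the whole ingroup.
Only Species K and Species X show the derived state '+' for spiracle pair III lost, supporting them as a clade.
nictitating membrane (derived state '-') is shared by Species K, Species U, and Species X — a synapomorphy uniting that clade.
Most parsimonious ingroup topology: (((Species X,Species K),Species U),Species N).
Changes per character on this tree: compound eyes: 1; spiracle pair III lost: 1; nictitating membrane: 1.
Total = 3.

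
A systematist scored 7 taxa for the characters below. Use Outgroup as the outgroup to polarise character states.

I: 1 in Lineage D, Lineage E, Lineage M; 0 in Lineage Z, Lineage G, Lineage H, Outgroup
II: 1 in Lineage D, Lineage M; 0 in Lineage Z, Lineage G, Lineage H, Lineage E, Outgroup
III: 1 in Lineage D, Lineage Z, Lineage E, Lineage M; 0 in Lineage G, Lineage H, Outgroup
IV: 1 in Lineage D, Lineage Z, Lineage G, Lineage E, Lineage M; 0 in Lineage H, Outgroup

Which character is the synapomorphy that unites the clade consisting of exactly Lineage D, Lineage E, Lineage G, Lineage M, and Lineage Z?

The outgroup has state '0' for every character, so '1' is the derived state throughout.
I: derived state '1' in Lineage D, Lineage E, and Lineage M only — synapomorphy for {Lineage D, Lineage E, Lineage M}.
II (derived state '1') is shared by Lineage D and Lineage M — a synapomorphy uniting that clade.
Only Lineage D, Lineage E, Lineage M, and Lineage Z show the derived state '1' for III, supporting them as a clade.
IV (derived state '1') is shared by Lineage D, Lineage E, Lineage G, Lineage M, and Lineage Z — a synapomorphy uniting that clade.
Most parsimonious ingroup topology: (((((Lineage M,Lineage D),Lineage E),Lineage Z),Lineage G),Lineage H).
The clade {Lineage D, Lineage E, Lineage G, Lineage M, Lineage Z} is supported by IV: its derived state '1' occurs in exactly those taxa and in no other taxon (including the outgroup).

IV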